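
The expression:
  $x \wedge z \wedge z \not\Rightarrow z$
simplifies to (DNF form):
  $\text{False}$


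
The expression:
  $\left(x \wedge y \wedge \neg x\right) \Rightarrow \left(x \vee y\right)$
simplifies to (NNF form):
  $\text{True}$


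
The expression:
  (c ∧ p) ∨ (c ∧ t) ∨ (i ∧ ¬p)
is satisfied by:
  {i: True, c: True, t: True, p: False}
  {i: True, c: True, t: False, p: False}
  {c: True, t: True, p: False, i: False}
  {i: True, c: True, p: True, t: True}
  {i: True, c: True, p: True, t: False}
  {c: True, p: True, t: True, i: False}
  {c: True, p: True, t: False, i: False}
  {i: True, p: False, t: True, c: False}
  {i: True, p: False, t: False, c: False}


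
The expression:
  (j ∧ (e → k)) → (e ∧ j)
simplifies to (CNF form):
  e ∨ ¬j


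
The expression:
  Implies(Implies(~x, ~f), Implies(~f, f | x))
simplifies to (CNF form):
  f | x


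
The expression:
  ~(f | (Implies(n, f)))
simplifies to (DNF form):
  n & ~f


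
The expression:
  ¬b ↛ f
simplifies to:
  ¬b ∧ ¬f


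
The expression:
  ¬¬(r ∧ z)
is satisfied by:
  {r: True, z: True}


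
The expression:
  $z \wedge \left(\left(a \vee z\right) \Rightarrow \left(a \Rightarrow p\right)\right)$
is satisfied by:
  {z: True, p: True, a: False}
  {z: True, p: False, a: False}
  {z: True, a: True, p: True}


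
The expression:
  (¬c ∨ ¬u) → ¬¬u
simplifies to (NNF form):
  u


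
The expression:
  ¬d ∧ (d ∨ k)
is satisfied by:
  {k: True, d: False}


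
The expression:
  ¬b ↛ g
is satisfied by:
  {g: True, b: False}
  {b: False, g: False}
  {b: True, g: True}


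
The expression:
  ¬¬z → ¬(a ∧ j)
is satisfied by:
  {z: False, a: False, j: False}
  {j: True, z: False, a: False}
  {a: True, z: False, j: False}
  {j: True, a: True, z: False}
  {z: True, j: False, a: False}
  {j: True, z: True, a: False}
  {a: True, z: True, j: False}


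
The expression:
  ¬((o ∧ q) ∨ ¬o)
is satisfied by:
  {o: True, q: False}


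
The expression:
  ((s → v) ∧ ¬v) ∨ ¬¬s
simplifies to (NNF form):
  s ∨ ¬v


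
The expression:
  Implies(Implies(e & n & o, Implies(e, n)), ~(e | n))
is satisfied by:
  {n: False, e: False}


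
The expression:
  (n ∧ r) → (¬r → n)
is always true.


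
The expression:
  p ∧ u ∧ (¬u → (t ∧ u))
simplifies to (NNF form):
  p ∧ u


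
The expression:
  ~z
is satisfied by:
  {z: False}


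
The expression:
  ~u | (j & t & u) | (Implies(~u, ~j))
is always true.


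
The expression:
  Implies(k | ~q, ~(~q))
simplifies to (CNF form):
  q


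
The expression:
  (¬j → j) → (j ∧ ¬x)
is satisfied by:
  {x: False, j: False}
  {j: True, x: False}
  {x: True, j: False}


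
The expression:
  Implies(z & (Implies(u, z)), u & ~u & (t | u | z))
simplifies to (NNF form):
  ~z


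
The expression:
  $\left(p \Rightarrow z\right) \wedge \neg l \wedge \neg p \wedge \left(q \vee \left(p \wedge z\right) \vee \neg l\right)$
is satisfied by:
  {p: False, l: False}


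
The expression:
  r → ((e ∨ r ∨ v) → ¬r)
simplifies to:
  ¬r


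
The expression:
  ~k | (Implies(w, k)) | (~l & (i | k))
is always true.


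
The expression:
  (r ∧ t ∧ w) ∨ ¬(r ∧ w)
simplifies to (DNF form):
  t ∨ ¬r ∨ ¬w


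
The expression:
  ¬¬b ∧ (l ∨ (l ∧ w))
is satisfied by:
  {b: True, l: True}


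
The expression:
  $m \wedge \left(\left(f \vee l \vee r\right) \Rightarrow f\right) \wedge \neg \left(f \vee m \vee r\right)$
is never true.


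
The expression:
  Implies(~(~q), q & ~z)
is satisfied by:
  {q: False, z: False}
  {z: True, q: False}
  {q: True, z: False}


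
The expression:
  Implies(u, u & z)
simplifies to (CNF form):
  z | ~u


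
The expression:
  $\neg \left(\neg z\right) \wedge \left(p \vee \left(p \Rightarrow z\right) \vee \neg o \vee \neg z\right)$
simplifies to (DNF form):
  $z$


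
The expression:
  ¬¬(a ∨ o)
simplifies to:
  a ∨ o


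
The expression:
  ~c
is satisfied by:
  {c: False}


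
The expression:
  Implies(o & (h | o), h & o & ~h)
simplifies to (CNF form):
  ~o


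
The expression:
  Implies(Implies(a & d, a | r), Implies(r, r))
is always true.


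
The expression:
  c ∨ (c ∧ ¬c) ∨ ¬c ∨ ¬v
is always true.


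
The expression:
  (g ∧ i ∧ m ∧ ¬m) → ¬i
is always true.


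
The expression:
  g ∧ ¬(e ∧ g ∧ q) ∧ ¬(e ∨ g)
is never true.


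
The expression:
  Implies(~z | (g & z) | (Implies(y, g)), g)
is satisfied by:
  {z: True, g: True, y: True}
  {z: True, g: True, y: False}
  {g: True, y: True, z: False}
  {g: True, y: False, z: False}
  {z: True, y: True, g: False}


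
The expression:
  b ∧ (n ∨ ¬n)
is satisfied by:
  {b: True}


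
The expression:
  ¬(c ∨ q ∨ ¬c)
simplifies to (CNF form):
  False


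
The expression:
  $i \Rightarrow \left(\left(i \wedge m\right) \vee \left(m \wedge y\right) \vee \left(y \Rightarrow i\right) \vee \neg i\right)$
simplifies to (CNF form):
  $\text{True}$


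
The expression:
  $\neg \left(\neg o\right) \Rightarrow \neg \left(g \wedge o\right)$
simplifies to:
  $\neg g \vee \neg o$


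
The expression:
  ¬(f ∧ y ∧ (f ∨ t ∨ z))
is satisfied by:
  {y: False, f: False}
  {f: True, y: False}
  {y: True, f: False}


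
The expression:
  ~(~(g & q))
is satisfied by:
  {g: True, q: True}


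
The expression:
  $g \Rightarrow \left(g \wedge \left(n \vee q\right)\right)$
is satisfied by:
  {n: True, q: True, g: False}
  {n: True, g: False, q: False}
  {q: True, g: False, n: False}
  {q: False, g: False, n: False}
  {n: True, q: True, g: True}
  {n: True, g: True, q: False}
  {q: True, g: True, n: False}


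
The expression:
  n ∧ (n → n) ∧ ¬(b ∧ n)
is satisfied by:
  {n: True, b: False}


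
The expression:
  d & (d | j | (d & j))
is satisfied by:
  {d: True}


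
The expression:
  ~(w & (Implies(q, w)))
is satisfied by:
  {w: False}


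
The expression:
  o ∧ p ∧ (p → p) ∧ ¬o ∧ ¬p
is never true.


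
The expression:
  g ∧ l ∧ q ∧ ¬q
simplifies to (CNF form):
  False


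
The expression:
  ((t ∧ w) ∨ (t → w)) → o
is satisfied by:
  {o: True, t: True, w: False}
  {o: True, t: False, w: False}
  {o: True, w: True, t: True}
  {o: True, w: True, t: False}
  {t: True, w: False, o: False}


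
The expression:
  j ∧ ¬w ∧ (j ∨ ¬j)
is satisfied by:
  {j: True, w: False}


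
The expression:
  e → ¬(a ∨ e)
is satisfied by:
  {e: False}


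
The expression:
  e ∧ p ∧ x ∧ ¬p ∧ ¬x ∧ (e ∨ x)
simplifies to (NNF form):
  False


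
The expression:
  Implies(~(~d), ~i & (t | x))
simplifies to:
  ~d | (t & ~i) | (x & ~i)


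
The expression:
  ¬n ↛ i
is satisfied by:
  {i: True, n: False}
  {n: False, i: False}
  {n: True, i: True}


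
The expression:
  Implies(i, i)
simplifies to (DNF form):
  True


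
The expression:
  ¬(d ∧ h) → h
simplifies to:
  h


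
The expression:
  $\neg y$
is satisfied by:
  {y: False}


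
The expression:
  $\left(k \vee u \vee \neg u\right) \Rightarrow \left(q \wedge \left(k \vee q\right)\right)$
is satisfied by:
  {q: True}


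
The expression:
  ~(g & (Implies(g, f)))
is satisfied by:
  {g: False, f: False}
  {f: True, g: False}
  {g: True, f: False}


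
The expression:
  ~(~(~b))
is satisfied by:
  {b: False}


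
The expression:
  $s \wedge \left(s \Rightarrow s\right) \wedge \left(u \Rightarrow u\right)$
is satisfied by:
  {s: True}


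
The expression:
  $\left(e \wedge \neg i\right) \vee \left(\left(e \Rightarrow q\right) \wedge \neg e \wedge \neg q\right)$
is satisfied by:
  {i: False, e: False, q: False}
  {e: True, i: False, q: False}
  {q: True, e: True, i: False}
  {i: True, e: False, q: False}


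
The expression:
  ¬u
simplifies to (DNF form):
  ¬u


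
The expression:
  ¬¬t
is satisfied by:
  {t: True}


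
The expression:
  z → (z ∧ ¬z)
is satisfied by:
  {z: False}


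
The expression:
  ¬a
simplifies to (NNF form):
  ¬a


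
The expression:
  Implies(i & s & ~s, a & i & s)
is always true.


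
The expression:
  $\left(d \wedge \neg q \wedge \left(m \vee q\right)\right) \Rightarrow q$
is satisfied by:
  {q: True, m: False, d: False}
  {m: False, d: False, q: False}
  {d: True, q: True, m: False}
  {d: True, m: False, q: False}
  {q: True, m: True, d: False}
  {m: True, q: False, d: False}
  {d: True, m: True, q: True}


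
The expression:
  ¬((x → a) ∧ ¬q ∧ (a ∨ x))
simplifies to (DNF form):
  q ∨ ¬a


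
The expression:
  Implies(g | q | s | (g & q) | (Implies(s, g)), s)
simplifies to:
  s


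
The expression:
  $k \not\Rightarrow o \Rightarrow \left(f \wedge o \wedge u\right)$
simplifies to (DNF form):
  $o \vee \neg k$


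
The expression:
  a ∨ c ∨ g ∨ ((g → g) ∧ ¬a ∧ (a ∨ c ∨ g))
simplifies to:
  a ∨ c ∨ g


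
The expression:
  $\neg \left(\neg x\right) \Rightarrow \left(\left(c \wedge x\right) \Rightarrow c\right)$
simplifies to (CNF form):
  $\text{True}$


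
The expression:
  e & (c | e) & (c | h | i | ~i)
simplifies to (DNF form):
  e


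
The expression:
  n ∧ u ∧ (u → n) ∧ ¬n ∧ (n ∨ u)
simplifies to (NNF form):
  False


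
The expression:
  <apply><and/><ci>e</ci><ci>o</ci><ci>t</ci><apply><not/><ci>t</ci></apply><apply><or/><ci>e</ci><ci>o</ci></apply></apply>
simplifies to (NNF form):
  <false/>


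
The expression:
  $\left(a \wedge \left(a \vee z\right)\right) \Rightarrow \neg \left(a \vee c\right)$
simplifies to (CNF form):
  $\neg a$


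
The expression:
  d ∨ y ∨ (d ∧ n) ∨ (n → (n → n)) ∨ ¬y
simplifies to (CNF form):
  True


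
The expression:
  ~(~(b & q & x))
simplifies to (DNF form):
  b & q & x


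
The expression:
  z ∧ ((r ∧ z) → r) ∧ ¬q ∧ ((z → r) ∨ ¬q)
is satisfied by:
  {z: True, q: False}


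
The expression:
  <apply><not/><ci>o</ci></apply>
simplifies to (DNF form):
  <apply><not/><ci>o</ci></apply>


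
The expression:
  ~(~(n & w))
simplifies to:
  n & w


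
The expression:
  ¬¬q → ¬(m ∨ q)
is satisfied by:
  {q: False}


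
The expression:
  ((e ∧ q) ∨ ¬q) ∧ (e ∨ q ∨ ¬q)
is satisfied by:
  {e: True, q: False}
  {q: False, e: False}
  {q: True, e: True}


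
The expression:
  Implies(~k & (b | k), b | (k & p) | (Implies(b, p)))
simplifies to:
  True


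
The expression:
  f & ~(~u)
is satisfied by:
  {u: True, f: True}


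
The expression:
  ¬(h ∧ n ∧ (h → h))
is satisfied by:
  {h: False, n: False}
  {n: True, h: False}
  {h: True, n: False}


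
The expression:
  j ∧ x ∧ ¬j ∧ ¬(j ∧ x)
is never true.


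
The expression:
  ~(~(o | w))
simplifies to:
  o | w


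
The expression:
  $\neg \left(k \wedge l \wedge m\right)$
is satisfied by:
  {l: False, k: False, m: False}
  {m: True, l: False, k: False}
  {k: True, l: False, m: False}
  {m: True, k: True, l: False}
  {l: True, m: False, k: False}
  {m: True, l: True, k: False}
  {k: True, l: True, m: False}


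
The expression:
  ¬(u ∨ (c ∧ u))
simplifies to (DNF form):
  ¬u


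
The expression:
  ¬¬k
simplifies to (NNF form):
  k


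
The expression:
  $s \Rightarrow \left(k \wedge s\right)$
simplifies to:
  $k \vee \neg s$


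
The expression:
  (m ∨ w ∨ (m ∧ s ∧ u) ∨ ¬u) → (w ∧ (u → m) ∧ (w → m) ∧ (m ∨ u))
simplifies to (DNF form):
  (m ∧ w) ∨ (m ∧ ¬m) ∨ (m ∧ u ∧ w) ∨ (m ∧ u ∧ ¬m) ∨ (m ∧ w ∧ ¬w) ∨ (m ∧ ¬m ∧ ¬w) ∨ (u ∧ w ∧ ¬w) ∨ (u ∧ ¬m ∧ ¬w)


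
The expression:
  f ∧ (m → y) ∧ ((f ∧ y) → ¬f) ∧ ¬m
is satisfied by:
  {f: True, y: False, m: False}


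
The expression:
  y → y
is always true.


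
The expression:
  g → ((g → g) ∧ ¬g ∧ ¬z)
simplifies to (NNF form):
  ¬g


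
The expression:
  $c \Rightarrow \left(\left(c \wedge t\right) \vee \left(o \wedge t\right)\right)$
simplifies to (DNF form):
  $t \vee \neg c$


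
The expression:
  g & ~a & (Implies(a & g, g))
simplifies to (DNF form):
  g & ~a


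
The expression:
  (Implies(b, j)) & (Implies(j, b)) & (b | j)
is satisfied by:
  {j: True, b: True}


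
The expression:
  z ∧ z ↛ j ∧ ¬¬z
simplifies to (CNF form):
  z ∧ ¬j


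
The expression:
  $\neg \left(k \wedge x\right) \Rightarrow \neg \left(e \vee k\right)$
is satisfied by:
  {x: True, e: False, k: False}
  {e: False, k: False, x: False}
  {x: True, k: True, e: False}
  {x: True, k: True, e: True}


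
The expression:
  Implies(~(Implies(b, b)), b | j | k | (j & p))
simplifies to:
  True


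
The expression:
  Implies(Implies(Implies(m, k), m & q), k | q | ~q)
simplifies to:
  True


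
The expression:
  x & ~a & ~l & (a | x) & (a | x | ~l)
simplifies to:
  x & ~a & ~l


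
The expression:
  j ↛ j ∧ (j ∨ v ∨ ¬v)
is never true.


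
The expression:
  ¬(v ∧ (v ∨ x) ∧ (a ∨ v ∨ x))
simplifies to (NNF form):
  ¬v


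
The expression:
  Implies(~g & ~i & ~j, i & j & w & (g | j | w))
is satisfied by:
  {i: True, g: True, j: True}
  {i: True, g: True, j: False}
  {i: True, j: True, g: False}
  {i: True, j: False, g: False}
  {g: True, j: True, i: False}
  {g: True, j: False, i: False}
  {j: True, g: False, i: False}


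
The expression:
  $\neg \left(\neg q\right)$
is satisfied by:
  {q: True}


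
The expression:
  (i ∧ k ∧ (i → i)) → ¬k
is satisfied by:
  {k: False, i: False}
  {i: True, k: False}
  {k: True, i: False}


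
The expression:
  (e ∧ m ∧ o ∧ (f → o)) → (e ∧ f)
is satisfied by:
  {f: True, m: False, o: False, e: False}
  {f: False, m: False, o: False, e: False}
  {e: True, f: True, m: False, o: False}
  {e: True, f: False, m: False, o: False}
  {o: True, f: True, m: False, e: False}
  {o: True, f: False, m: False, e: False}
  {e: True, o: True, f: True, m: False}
  {e: True, o: True, f: False, m: False}
  {m: True, f: True, e: False, o: False}
  {m: True, f: False, e: False, o: False}
  {e: True, m: True, f: True, o: False}
  {e: True, m: True, f: False, o: False}
  {o: True, m: True, f: True, e: False}
  {o: True, m: True, f: False, e: False}
  {o: True, m: True, e: True, f: True}


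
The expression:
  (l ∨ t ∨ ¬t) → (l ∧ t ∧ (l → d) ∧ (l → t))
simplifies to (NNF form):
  d ∧ l ∧ t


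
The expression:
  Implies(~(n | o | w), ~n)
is always true.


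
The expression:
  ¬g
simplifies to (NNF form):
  ¬g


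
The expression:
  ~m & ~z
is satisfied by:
  {z: False, m: False}


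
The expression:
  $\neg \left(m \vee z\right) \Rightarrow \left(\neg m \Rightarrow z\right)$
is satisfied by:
  {z: True, m: True}
  {z: True, m: False}
  {m: True, z: False}


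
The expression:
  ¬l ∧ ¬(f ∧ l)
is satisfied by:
  {l: False}


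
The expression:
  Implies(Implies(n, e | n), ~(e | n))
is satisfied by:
  {n: False, e: False}


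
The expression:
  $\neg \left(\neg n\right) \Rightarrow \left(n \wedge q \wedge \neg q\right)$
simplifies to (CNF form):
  $\neg n$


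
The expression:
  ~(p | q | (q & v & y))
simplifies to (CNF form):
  ~p & ~q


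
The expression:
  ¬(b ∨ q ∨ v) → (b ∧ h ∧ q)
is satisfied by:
  {b: True, q: True, v: True}
  {b: True, q: True, v: False}
  {b: True, v: True, q: False}
  {b: True, v: False, q: False}
  {q: True, v: True, b: False}
  {q: True, v: False, b: False}
  {v: True, q: False, b: False}


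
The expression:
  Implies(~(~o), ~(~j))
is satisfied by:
  {j: True, o: False}
  {o: False, j: False}
  {o: True, j: True}


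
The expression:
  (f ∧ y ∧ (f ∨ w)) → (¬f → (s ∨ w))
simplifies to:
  True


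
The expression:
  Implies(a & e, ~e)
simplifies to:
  ~a | ~e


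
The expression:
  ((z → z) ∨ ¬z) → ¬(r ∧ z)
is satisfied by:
  {z: False, r: False}
  {r: True, z: False}
  {z: True, r: False}


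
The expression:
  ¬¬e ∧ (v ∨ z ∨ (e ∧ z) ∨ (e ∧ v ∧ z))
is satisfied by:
  {e: True, z: True, v: True}
  {e: True, z: True, v: False}
  {e: True, v: True, z: False}


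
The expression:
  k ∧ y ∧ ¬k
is never true.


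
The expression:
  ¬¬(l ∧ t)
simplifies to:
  l ∧ t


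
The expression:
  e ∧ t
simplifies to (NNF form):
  e ∧ t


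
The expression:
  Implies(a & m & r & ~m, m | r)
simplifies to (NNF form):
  True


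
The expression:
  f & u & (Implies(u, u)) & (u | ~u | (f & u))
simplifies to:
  f & u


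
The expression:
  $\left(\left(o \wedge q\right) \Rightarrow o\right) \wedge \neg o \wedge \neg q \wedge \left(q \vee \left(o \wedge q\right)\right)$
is never true.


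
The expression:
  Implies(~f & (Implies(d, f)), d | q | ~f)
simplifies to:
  True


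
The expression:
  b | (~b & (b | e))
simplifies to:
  b | e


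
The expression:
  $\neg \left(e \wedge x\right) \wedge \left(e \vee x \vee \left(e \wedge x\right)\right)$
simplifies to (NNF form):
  $\left(e \wedge \neg x\right) \vee \left(x \wedge \neg e\right)$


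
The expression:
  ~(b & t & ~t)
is always true.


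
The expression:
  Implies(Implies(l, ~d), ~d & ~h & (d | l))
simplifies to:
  l & (d | ~h)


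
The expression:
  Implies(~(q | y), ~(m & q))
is always true.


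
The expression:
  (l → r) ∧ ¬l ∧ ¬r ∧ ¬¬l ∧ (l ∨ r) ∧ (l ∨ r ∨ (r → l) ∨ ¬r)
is never true.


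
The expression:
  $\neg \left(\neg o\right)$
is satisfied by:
  {o: True}


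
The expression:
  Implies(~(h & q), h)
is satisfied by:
  {h: True}


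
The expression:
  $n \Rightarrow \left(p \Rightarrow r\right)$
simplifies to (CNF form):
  $r \vee \neg n \vee \neg p$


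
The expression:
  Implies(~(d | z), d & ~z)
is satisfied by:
  {d: True, z: True}
  {d: True, z: False}
  {z: True, d: False}


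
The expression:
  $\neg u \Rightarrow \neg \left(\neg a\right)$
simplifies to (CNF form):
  $a \vee u$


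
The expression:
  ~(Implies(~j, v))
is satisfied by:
  {v: False, j: False}


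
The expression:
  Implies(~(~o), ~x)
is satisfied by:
  {o: False, x: False}
  {x: True, o: False}
  {o: True, x: False}


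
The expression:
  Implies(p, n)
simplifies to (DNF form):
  n | ~p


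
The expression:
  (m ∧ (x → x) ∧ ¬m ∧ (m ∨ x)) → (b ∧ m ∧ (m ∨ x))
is always true.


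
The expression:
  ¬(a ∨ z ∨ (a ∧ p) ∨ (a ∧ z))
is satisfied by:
  {z: False, a: False}


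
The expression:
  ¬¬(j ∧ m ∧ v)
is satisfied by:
  {m: True, j: True, v: True}


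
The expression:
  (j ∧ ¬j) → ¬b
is always true.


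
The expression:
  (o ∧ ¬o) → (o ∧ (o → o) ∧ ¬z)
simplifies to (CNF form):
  True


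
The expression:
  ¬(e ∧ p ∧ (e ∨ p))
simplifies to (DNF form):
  ¬e ∨ ¬p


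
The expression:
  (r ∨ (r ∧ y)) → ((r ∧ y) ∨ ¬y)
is always true.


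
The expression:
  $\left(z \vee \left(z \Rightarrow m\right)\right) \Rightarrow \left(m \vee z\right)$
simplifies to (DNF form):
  $m \vee z$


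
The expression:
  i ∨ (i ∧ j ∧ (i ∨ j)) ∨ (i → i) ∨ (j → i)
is always true.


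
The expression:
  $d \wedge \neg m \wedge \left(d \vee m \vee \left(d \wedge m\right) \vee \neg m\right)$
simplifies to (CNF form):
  $d \wedge \neg m$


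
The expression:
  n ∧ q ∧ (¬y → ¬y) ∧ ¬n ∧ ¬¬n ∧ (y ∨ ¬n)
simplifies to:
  False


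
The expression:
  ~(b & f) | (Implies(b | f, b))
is always true.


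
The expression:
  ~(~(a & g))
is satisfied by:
  {a: True, g: True}


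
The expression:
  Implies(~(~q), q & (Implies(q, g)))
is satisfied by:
  {g: True, q: False}
  {q: False, g: False}
  {q: True, g: True}


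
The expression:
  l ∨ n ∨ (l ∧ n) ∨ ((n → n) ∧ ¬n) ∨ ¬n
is always true.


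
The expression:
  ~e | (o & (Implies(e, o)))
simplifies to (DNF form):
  o | ~e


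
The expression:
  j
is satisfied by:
  {j: True}


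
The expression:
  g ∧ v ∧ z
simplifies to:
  g ∧ v ∧ z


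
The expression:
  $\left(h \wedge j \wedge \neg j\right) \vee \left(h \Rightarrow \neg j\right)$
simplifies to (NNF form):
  $\neg h \vee \neg j$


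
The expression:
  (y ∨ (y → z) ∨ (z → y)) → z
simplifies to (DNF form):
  z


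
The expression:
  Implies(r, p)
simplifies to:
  p | ~r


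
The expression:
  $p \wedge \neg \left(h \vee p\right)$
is never true.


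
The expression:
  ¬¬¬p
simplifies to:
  ¬p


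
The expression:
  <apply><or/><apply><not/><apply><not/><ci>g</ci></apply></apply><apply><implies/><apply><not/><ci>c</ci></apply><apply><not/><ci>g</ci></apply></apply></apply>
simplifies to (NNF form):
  <true/>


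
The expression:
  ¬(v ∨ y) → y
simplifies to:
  v ∨ y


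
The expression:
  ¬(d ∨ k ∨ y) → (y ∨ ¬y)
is always true.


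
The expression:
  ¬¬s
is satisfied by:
  {s: True}


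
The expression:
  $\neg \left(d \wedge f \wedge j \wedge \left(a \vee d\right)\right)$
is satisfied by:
  {d: False, j: False, f: False}
  {f: True, d: False, j: False}
  {j: True, d: False, f: False}
  {f: True, j: True, d: False}
  {d: True, f: False, j: False}
  {f: True, d: True, j: False}
  {j: True, d: True, f: False}


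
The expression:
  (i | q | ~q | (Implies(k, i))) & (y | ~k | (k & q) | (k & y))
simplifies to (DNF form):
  q | y | ~k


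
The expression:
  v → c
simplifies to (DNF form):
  c ∨ ¬v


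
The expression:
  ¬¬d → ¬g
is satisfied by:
  {g: False, d: False}
  {d: True, g: False}
  {g: True, d: False}


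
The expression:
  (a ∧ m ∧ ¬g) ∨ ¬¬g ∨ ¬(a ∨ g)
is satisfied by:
  {m: True, g: True, a: False}
  {m: True, g: False, a: False}
  {g: True, m: False, a: False}
  {m: False, g: False, a: False}
  {a: True, m: True, g: True}
  {a: True, m: True, g: False}
  {a: True, g: True, m: False}


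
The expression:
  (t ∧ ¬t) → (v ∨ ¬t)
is always true.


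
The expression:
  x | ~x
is always true.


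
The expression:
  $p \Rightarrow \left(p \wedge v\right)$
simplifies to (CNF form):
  $v \vee \neg p$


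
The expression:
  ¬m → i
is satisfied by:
  {i: True, m: True}
  {i: True, m: False}
  {m: True, i: False}


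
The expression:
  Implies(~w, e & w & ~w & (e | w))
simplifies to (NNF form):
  w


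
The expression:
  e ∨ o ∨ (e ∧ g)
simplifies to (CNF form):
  e ∨ o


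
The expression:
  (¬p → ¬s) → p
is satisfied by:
  {p: True, s: True}
  {p: True, s: False}
  {s: True, p: False}


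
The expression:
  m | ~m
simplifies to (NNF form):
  True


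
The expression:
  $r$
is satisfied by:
  {r: True}


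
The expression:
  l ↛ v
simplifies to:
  l ∧ ¬v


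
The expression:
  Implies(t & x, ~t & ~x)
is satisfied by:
  {t: False, x: False}
  {x: True, t: False}
  {t: True, x: False}


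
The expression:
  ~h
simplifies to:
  ~h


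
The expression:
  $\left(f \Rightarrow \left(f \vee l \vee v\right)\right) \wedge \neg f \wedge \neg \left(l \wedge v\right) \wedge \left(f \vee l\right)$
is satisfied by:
  {l: True, v: False, f: False}


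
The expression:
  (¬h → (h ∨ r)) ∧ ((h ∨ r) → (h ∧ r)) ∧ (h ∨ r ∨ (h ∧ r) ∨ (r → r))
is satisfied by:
  {r: True, h: True}


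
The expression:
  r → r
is always true.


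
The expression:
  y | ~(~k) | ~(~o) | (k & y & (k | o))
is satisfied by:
  {y: True, o: True, k: True}
  {y: True, o: True, k: False}
  {y: True, k: True, o: False}
  {y: True, k: False, o: False}
  {o: True, k: True, y: False}
  {o: True, k: False, y: False}
  {k: True, o: False, y: False}


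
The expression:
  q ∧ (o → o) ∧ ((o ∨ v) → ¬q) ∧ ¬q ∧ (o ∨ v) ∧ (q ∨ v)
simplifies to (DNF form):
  False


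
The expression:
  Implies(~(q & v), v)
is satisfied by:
  {v: True}


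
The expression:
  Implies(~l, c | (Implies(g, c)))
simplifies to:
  c | l | ~g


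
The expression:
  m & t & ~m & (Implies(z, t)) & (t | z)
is never true.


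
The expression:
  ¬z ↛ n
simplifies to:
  n ∨ ¬z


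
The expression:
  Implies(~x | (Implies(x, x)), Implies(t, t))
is always true.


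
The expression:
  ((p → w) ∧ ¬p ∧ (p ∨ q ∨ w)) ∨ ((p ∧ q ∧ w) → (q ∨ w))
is always true.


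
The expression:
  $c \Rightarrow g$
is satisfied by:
  {g: True, c: False}
  {c: False, g: False}
  {c: True, g: True}


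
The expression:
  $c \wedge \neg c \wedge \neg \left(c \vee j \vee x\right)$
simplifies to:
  $\text{False}$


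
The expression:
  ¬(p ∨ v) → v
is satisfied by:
  {v: True, p: True}
  {v: True, p: False}
  {p: True, v: False}


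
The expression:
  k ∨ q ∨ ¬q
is always true.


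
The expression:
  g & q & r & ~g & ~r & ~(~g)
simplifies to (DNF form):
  False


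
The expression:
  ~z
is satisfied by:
  {z: False}


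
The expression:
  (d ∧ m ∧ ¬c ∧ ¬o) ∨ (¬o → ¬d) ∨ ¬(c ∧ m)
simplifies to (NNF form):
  o ∨ ¬c ∨ ¬d ∨ ¬m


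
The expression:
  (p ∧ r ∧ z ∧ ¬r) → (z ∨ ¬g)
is always true.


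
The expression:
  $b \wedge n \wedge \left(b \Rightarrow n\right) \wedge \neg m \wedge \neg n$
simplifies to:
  $\text{False}$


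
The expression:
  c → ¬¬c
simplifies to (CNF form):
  True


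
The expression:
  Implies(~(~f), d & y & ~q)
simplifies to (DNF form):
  ~f | (d & y & ~q)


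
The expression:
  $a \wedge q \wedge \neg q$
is never true.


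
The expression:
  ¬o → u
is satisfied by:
  {o: True, u: True}
  {o: True, u: False}
  {u: True, o: False}


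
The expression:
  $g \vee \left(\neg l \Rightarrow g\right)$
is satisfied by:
  {l: True, g: True}
  {l: True, g: False}
  {g: True, l: False}


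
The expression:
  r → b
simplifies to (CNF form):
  b ∨ ¬r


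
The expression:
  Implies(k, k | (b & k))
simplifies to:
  True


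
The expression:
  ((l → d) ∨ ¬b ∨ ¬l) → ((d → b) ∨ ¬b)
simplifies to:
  True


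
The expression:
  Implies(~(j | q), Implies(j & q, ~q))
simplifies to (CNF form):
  True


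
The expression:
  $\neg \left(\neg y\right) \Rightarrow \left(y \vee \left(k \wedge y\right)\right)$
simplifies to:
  $\text{True}$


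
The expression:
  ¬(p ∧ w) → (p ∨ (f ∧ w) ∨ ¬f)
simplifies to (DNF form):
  p ∨ w ∨ ¬f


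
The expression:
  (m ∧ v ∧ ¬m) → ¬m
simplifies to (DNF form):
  True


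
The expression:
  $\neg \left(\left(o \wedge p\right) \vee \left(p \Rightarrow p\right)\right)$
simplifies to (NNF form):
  $\text{False}$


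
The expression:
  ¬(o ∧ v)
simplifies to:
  ¬o ∨ ¬v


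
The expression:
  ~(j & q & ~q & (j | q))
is always true.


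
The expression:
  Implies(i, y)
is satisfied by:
  {y: True, i: False}
  {i: False, y: False}
  {i: True, y: True}


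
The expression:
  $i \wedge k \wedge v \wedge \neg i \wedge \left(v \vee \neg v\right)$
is never true.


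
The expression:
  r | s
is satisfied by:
  {r: True, s: True}
  {r: True, s: False}
  {s: True, r: False}


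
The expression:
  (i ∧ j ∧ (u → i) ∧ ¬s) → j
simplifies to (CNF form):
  True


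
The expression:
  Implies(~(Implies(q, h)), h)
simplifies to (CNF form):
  h | ~q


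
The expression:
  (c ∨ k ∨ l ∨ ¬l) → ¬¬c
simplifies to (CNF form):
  c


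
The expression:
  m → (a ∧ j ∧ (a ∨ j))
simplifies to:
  (a ∧ j) ∨ ¬m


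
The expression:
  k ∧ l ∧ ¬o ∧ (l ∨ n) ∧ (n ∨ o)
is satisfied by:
  {k: True, n: True, l: True, o: False}


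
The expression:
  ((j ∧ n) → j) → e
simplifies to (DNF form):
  e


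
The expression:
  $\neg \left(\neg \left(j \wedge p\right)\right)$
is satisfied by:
  {p: True, j: True}


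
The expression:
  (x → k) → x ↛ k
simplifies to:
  x ∧ ¬k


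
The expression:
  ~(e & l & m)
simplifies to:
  ~e | ~l | ~m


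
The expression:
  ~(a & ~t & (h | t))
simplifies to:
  t | ~a | ~h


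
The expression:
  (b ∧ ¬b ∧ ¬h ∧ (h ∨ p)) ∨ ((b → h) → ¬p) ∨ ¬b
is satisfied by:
  {p: False, b: False, h: False}
  {h: True, p: False, b: False}
  {b: True, p: False, h: False}
  {h: True, b: True, p: False}
  {p: True, h: False, b: False}
  {h: True, p: True, b: False}
  {b: True, p: True, h: False}


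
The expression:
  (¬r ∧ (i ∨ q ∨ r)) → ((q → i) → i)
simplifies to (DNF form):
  True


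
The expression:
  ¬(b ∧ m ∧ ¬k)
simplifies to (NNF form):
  k ∨ ¬b ∨ ¬m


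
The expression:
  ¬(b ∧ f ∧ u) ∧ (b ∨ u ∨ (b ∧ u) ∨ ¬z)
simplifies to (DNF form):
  (b ∧ ¬u) ∨ (u ∧ ¬b) ∨ (u ∧ ¬f) ∨ (¬b ∧ ¬z)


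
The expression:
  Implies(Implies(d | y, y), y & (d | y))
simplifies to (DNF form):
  d | y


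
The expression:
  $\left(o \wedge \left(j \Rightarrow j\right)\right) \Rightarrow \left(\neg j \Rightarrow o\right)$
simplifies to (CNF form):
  $\text{True}$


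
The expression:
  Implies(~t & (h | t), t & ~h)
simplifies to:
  t | ~h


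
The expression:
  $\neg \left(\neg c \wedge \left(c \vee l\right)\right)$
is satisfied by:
  {c: True, l: False}
  {l: False, c: False}
  {l: True, c: True}


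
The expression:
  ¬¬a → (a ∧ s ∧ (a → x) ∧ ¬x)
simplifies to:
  ¬a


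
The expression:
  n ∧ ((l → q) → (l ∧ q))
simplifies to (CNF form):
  l ∧ n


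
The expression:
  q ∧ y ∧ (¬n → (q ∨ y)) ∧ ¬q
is never true.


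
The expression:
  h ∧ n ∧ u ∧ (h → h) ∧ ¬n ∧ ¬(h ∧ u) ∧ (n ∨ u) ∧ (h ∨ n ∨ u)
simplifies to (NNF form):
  False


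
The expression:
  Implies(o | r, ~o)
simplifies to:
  ~o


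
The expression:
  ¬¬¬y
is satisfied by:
  {y: False}


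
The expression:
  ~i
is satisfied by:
  {i: False}


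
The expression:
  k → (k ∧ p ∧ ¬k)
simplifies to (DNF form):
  ¬k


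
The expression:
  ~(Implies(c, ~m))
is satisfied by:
  {c: True, m: True}


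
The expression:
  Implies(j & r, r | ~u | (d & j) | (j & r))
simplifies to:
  True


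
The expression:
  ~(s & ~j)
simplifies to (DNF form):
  j | ~s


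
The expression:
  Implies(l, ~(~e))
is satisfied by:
  {e: True, l: False}
  {l: False, e: False}
  {l: True, e: True}


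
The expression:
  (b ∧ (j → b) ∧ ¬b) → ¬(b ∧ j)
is always true.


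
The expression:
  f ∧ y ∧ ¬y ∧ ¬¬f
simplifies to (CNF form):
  False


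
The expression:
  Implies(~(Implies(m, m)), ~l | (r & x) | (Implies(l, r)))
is always true.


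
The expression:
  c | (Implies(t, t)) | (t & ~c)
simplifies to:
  True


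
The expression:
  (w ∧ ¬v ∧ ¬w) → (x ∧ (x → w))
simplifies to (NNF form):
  True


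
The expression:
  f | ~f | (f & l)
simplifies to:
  True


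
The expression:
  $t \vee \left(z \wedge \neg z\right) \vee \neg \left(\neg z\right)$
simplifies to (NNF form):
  $t \vee z$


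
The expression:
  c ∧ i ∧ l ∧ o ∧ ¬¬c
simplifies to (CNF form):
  c ∧ i ∧ l ∧ o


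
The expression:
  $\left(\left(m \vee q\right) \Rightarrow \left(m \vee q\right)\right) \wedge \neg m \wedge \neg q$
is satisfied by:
  {q: False, m: False}


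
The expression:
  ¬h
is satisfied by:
  {h: False}


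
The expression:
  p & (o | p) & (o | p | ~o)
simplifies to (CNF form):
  p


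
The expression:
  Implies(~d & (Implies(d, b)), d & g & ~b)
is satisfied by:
  {d: True}


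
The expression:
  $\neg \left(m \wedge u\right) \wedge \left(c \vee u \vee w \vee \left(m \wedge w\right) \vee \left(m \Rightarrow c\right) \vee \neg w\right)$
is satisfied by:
  {u: False, m: False}
  {m: True, u: False}
  {u: True, m: False}


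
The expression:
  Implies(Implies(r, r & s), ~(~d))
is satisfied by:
  {d: True, r: True, s: False}
  {d: True, r: False, s: False}
  {d: True, s: True, r: True}
  {d: True, s: True, r: False}
  {r: True, s: False, d: False}


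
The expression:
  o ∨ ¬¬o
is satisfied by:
  {o: True}


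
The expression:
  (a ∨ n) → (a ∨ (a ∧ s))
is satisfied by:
  {a: True, n: False}
  {n: False, a: False}
  {n: True, a: True}


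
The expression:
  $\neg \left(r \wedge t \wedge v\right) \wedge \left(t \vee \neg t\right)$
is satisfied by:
  {v: False, t: False, r: False}
  {r: True, v: False, t: False}
  {t: True, v: False, r: False}
  {r: True, t: True, v: False}
  {v: True, r: False, t: False}
  {r: True, v: True, t: False}
  {t: True, v: True, r: False}


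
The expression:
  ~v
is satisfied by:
  {v: False}


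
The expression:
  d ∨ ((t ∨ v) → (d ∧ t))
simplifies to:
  d ∨ (¬t ∧ ¬v)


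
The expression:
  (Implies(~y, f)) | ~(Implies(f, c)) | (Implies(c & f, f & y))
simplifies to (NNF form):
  True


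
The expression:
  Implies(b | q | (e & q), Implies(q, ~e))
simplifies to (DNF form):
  ~e | ~q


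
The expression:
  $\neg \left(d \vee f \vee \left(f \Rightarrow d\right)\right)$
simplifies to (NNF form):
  $\text{False}$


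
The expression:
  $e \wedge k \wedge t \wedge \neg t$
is never true.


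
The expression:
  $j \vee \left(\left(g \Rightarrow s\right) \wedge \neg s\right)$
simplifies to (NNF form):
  $j \vee \left(\neg g \wedge \neg s\right)$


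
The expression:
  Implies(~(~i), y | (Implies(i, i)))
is always true.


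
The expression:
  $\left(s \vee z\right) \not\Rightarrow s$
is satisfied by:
  {z: True, s: False}


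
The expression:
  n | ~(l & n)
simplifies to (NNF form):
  True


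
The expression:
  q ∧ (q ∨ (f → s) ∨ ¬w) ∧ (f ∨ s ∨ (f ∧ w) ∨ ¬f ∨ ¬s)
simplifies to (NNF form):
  q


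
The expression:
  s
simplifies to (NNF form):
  s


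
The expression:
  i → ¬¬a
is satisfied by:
  {a: True, i: False}
  {i: False, a: False}
  {i: True, a: True}


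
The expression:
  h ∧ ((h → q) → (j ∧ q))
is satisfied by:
  {h: True, j: True, q: False}
  {h: True, j: False, q: False}
  {h: True, q: True, j: True}


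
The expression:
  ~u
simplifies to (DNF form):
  ~u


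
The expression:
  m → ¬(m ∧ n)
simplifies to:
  ¬m ∨ ¬n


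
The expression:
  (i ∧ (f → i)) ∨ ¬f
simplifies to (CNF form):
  i ∨ ¬f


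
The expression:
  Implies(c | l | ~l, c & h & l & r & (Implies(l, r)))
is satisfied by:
  {r: True, c: True, h: True, l: True}


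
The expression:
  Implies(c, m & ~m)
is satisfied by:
  {c: False}


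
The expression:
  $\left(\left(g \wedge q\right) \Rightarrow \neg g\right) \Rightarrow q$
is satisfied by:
  {q: True}


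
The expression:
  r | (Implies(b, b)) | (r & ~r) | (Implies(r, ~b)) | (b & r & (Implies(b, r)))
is always true.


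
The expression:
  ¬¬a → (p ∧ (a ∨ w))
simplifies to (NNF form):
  p ∨ ¬a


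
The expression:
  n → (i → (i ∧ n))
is always true.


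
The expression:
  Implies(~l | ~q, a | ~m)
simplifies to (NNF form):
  a | ~m | (l & q)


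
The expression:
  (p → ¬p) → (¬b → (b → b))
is always true.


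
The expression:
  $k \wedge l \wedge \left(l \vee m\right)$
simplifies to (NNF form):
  $k \wedge l$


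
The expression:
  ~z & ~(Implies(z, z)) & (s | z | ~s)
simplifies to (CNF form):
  False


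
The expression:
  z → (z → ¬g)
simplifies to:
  ¬g ∨ ¬z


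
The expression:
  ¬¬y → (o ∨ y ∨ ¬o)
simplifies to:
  True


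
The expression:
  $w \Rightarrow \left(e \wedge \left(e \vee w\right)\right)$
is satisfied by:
  {e: True, w: False}
  {w: False, e: False}
  {w: True, e: True}


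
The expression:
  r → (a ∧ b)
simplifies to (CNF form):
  (a ∨ ¬r) ∧ (b ∨ ¬r)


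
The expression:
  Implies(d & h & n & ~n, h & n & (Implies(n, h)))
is always true.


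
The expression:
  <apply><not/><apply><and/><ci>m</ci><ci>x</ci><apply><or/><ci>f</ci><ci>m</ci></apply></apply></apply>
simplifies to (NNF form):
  <apply><or/><apply><not/><ci>m</ci></apply><apply><not/><ci>x</ci></apply></apply>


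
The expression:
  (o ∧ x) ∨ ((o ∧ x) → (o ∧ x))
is always true.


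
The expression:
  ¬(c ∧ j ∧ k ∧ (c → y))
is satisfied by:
  {k: False, y: False, c: False, j: False}
  {j: True, k: False, y: False, c: False}
  {c: True, k: False, y: False, j: False}
  {j: True, c: True, k: False, y: False}
  {y: True, j: False, k: False, c: False}
  {j: True, y: True, k: False, c: False}
  {c: True, y: True, j: False, k: False}
  {j: True, c: True, y: True, k: False}
  {k: True, c: False, y: False, j: False}
  {j: True, k: True, c: False, y: False}
  {c: True, k: True, j: False, y: False}
  {j: True, c: True, k: True, y: False}
  {y: True, k: True, c: False, j: False}
  {j: True, y: True, k: True, c: False}
  {c: True, y: True, k: True, j: False}


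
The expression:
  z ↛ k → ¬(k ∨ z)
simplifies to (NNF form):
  k ∨ ¬z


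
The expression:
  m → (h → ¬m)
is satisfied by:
  {h: False, m: False}
  {m: True, h: False}
  {h: True, m: False}


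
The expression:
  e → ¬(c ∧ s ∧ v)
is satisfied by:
  {s: False, v: False, c: False, e: False}
  {e: True, s: False, v: False, c: False}
  {c: True, s: False, v: False, e: False}
  {e: True, c: True, s: False, v: False}
  {v: True, e: False, s: False, c: False}
  {e: True, v: True, s: False, c: False}
  {c: True, v: True, e: False, s: False}
  {e: True, c: True, v: True, s: False}
  {s: True, c: False, v: False, e: False}
  {e: True, s: True, c: False, v: False}
  {c: True, s: True, e: False, v: False}
  {e: True, c: True, s: True, v: False}
  {v: True, s: True, c: False, e: False}
  {e: True, v: True, s: True, c: False}
  {c: True, v: True, s: True, e: False}


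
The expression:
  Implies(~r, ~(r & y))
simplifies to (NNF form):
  True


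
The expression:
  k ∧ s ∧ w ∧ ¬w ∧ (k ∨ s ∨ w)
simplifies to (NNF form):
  False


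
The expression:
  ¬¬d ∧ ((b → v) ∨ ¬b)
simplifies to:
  d ∧ (v ∨ ¬b)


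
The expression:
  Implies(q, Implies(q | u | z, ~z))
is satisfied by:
  {q: False, z: False}
  {z: True, q: False}
  {q: True, z: False}
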